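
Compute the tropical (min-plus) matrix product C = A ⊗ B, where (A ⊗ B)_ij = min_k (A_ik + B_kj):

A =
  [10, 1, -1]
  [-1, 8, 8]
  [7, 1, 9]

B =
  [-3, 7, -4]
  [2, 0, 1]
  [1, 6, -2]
A ⊗ B =
  [0, 1, -3]
  [-4, 6, -5]
  [3, 1, 2]

Apply the min-plus product entry-by-entry:
  C[0][0] = min over k of (A[0][0] + B[0][0] = 10 + -3 = 7, A[0][1] + B[1][0] = 1 + 2 = 3, A[0][2] + B[2][0] = -1 + 1 = 0) = 0 (attained at k = 2)
  C[0][1] = min over k of (A[0][0] + B[0][1] = 10 + 7 = 17, A[0][1] + B[1][1] = 1 + 0 = 1, A[0][2] + B[2][1] = -1 + 6 = 5) = 1 (attained at k = 1)
  C[0][2] = min over k of (A[0][0] + B[0][2] = 10 + -4 = 6, A[0][1] + B[1][2] = 1 + 1 = 2, A[0][2] + B[2][2] = -1 + -2 = -3) = -3 (attained at k = 2)
  C[1][0] = min over k of (A[1][0] + B[0][0] = -1 + -3 = -4, A[1][1] + B[1][0] = 8 + 2 = 10, A[1][2] + B[2][0] = 8 + 1 = 9) = -4 (attained at k = 0)
  C[1][1] = min over k of (A[1][0] + B[0][1] = -1 + 7 = 6, A[1][1] + B[1][1] = 8 + 0 = 8, A[1][2] + B[2][1] = 8 + 6 = 14) = 6 (attained at k = 0)
  C[1][2] = min over k of (A[1][0] + B[0][2] = -1 + -4 = -5, A[1][1] + B[1][2] = 8 + 1 = 9, A[1][2] + B[2][2] = 8 + -2 = 6) = -5 (attained at k = 0)
  C[2][0] = min over k of (A[2][0] + B[0][0] = 7 + -3 = 4, A[2][1] + B[1][0] = 1 + 2 = 3, A[2][2] + B[2][0] = 9 + 1 = 10) = 3 (attained at k = 1)
  C[2][1] = min over k of (A[2][0] + B[0][1] = 7 + 7 = 14, A[2][1] + B[1][1] = 1 + 0 = 1, A[2][2] + B[2][1] = 9 + 6 = 15) = 1 (attained at k = 1)
  C[2][2] = min over k of (A[2][0] + B[0][2] = 7 + -4 = 3, A[2][1] + B[1][2] = 1 + 1 = 2, A[2][2] + B[2][2] = 9 + -2 = 7) = 2 (attained at k = 1)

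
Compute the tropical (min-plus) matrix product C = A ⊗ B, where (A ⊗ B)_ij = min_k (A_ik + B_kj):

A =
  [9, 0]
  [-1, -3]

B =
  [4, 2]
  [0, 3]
A ⊗ B =
  [0, 3]
  [-3, 0]

Apply the min-plus product entry-by-entry:
  C[0][0] = min over k of (A[0][0] + B[0][0] = 9 + 4 = 13, A[0][1] + B[1][0] = 0 + 0 = 0) = 0 (attained at k = 1)
  C[0][1] = min over k of (A[0][0] + B[0][1] = 9 + 2 = 11, A[0][1] + B[1][1] = 0 + 3 = 3) = 3 (attained at k = 1)
  C[1][0] = min over k of (A[1][0] + B[0][0] = -1 + 4 = 3, A[1][1] + B[1][0] = -3 + 0 = -3) = -3 (attained at k = 1)
  C[1][1] = min over k of (A[1][0] + B[0][1] = -1 + 2 = 1, A[1][1] + B[1][1] = -3 + 3 = 0) = 0 (attained at k = 1)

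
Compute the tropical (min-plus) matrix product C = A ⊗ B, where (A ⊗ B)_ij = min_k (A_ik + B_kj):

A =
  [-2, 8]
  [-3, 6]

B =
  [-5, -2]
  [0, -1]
A ⊗ B =
  [-7, -4]
  [-8, -5]

Apply the min-plus product entry-by-entry:
  C[0][0] = min over k of (A[0][0] + B[0][0] = -2 + -5 = -7, A[0][1] + B[1][0] = 8 + 0 = 8) = -7 (attained at k = 0)
  C[0][1] = min over k of (A[0][0] + B[0][1] = -2 + -2 = -4, A[0][1] + B[1][1] = 8 + -1 = 7) = -4 (attained at k = 0)
  C[1][0] = min over k of (A[1][0] + B[0][0] = -3 + -5 = -8, A[1][1] + B[1][0] = 6 + 0 = 6) = -8 (attained at k = 0)
  C[1][1] = min over k of (A[1][0] + B[0][1] = -3 + -2 = -5, A[1][1] + B[1][1] = 6 + -1 = 5) = -5 (attained at k = 0)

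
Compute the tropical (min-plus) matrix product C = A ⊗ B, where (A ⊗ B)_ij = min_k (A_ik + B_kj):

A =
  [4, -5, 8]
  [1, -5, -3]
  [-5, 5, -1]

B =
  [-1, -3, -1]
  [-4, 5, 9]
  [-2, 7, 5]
A ⊗ B =
  [-9, 0, 3]
  [-9, -2, 0]
  [-6, -8, -6]

Apply the min-plus product entry-by-entry:
  C[0][0] = min over k of (A[0][0] + B[0][0] = 4 + -1 = 3, A[0][1] + B[1][0] = -5 + -4 = -9, A[0][2] + B[2][0] = 8 + -2 = 6) = -9 (attained at k = 1)
  C[0][1] = min over k of (A[0][0] + B[0][1] = 4 + -3 = 1, A[0][1] + B[1][1] = -5 + 5 = 0, A[0][2] + B[2][1] = 8 + 7 = 15) = 0 (attained at k = 1)
  C[0][2] = min over k of (A[0][0] + B[0][2] = 4 + -1 = 3, A[0][1] + B[1][2] = -5 + 9 = 4, A[0][2] + B[2][2] = 8 + 5 = 13) = 3 (attained at k = 0)
  C[1][0] = min over k of (A[1][0] + B[0][0] = 1 + -1 = 0, A[1][1] + B[1][0] = -5 + -4 = -9, A[1][2] + B[2][0] = -3 + -2 = -5) = -9 (attained at k = 1)
  C[1][1] = min over k of (A[1][0] + B[0][1] = 1 + -3 = -2, A[1][1] + B[1][1] = -5 + 5 = 0, A[1][2] + B[2][1] = -3 + 7 = 4) = -2 (attained at k = 0)
  C[1][2] = min over k of (A[1][0] + B[0][2] = 1 + -1 = 0, A[1][1] + B[1][2] = -5 + 9 = 4, A[1][2] + B[2][2] = -3 + 5 = 2) = 0 (attained at k = 0)
  C[2][0] = min over k of (A[2][0] + B[0][0] = -5 + -1 = -6, A[2][1] + B[1][0] = 5 + -4 = 1, A[2][2] + B[2][0] = -1 + -2 = -3) = -6 (attained at k = 0)
  C[2][1] = min over k of (A[2][0] + B[0][1] = -5 + -3 = -8, A[2][1] + B[1][1] = 5 + 5 = 10, A[2][2] + B[2][1] = -1 + 7 = 6) = -8 (attained at k = 0)
  C[2][2] = min over k of (A[2][0] + B[0][2] = -5 + -1 = -6, A[2][1] + B[1][2] = 5 + 9 = 14, A[2][2] + B[2][2] = -1 + 5 = 4) = -6 (attained at k = 0)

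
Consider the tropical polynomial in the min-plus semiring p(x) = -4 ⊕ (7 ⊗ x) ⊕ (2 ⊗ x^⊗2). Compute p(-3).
p(-3) = -4

A tropical monomial a ⊗ x^⊗i evaluates to a + i · x. Evaluating each term at x = -3:
  Term 0 contributes -4 + 0 · -3 = -4
  Term 1 contributes 7 + 1 · -3 = 4
  Term 2 contributes 2 + 2 · -3 = -4
p(-3) = ⊕ of these = min[-4, 4, -4] = -4.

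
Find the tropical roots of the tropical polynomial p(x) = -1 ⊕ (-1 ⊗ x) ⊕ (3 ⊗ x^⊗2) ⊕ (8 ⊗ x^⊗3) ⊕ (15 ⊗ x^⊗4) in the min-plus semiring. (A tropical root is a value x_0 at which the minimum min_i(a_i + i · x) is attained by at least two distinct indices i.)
Roots: {-7, -5, -4, 0}

Each tropical root is a break point of the lower envelope of the lines y = a_i + i · x (there are 5 lines, with slopes 0, 1, ..., 4). Only the lines that attain the minimum somewhere contribute to roots; other lines are dominated. Here the surviving (envelope) indices are i = 4, i = 3, i = 2, i = 1, i = 0.
Intersections between consecutive envelope lines give the roots: for adjacent envelope indices i < j the intersection is x = (a_i − a_j) / (j − i). Reading off the sorted break points: {-7, -5, -4, 0}.
Verification: at each break x_0, at least two indices attain the minimum of min_i(a_i + i · x_0).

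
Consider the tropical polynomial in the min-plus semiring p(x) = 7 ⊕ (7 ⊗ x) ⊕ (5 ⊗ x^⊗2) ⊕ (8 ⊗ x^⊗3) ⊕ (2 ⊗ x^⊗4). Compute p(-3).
p(-3) = -10

A tropical monomial a ⊗ x^⊗i evaluates to a + i · x. Evaluating each term at x = -3:
  Term 0 contributes 7 + 0 · -3 = 7
  Term 1 contributes 7 + 1 · -3 = 4
  Term 2 contributes 5 + 2 · -3 = -1
  Term 3 contributes 8 + 3 · -3 = -1
  Term 4 contributes 2 + 4 · -3 = -10
p(-3) = ⊕ of these = min[7, 4, -1, -1, -10] = -10.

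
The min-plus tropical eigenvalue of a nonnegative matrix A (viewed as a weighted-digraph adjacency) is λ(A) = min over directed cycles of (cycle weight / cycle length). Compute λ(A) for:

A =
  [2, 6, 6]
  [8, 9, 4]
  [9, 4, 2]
λ(A) = 2

Enumerate directed cycles and compute their means (weight / length). Sample:
  cycle 0 → 0: weight = 2, length = 1, mean = 2/1 ≈ 2.000
  cycle 1 → 1: weight = 9, length = 1, mean = 9/1 ≈ 9.000
  cycle 2 → 2: weight = 2, length = 1, mean = 2/1 ≈ 2.000
  cycle 0 → 1 → 0: weight = 14, length = 2, mean = 14/2 ≈ 7.000
  cycle 0 → 2 → 0: weight = 15, length = 2, mean = 15/2 ≈ 7.500
  cycle 1 → 0 → 1: weight = 14, length = 2, mean = 14/2 ≈ 7.000
Minimum mean = 2.000, attained e.g. along the cycle 0 → 0 with weight 2 and length 1. So λ(A) = 2/1 = 2.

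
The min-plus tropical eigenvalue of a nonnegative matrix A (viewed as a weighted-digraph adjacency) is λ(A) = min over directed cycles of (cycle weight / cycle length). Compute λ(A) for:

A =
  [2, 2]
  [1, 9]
λ(A) = 3/2

Enumerate directed cycles and compute their means (weight / length). Sample:
  cycle 0 → 0: weight = 2, length = 1, mean = 2/1 ≈ 2.000
  cycle 1 → 1: weight = 9, length = 1, mean = 9/1 ≈ 9.000
  cycle 0 → 1 → 0: weight = 3, length = 2, mean = 3/2 ≈ 1.500
  cycle 1 → 0 → 1: weight = 3, length = 2, mean = 3/2 ≈ 1.500
Minimum mean = 1.500, attained e.g. along the cycle 0 → 1 → 0 with weight 3 and length 2. So λ(A) = 3/2 = 3/2.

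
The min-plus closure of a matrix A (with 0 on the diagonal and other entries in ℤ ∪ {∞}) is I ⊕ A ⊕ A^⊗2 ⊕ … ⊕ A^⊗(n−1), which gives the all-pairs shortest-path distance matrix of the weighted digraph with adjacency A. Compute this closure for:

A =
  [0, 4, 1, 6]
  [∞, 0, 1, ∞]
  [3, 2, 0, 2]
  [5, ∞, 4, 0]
Closure =
  [0, 3, 1, 3]
  [4, 0, 1, 3]
  [3, 2, 0, 2]
  [5, 6, 4, 0]

This is the Floyd-Warshall all-pairs shortest-path computation. For each intermediate vertex k = 0, 1, …, 3, update dist[i][j] ← min(dist[i][j], dist[i][k] + dist[k][j]). The final matrix gives, for each (i, j), the minimum total weight of any directed path from i to j (possibly empty when i = j).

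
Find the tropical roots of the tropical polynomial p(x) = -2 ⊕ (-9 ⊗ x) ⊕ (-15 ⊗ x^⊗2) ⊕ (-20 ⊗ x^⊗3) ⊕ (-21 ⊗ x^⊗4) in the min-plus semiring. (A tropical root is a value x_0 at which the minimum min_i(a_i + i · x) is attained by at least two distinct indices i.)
Roots: {1, 5, 6, 7}

Each tropical root is a break point of the lower envelope of the lines y = a_i + i · x (there are 5 lines, with slopes 0, 1, ..., 4). Only the lines that attain the minimum somewhere contribute to roots; other lines are dominated. Here the surviving (envelope) indices are i = 4, i = 3, i = 2, i = 1, i = 0.
Intersections between consecutive envelope lines give the roots: for adjacent envelope indices i < j the intersection is x = (a_i − a_j) / (j − i). Reading off the sorted break points: {1, 5, 6, 7}.
Verification: at each break x_0, at least two indices attain the minimum of min_i(a_i + i · x_0).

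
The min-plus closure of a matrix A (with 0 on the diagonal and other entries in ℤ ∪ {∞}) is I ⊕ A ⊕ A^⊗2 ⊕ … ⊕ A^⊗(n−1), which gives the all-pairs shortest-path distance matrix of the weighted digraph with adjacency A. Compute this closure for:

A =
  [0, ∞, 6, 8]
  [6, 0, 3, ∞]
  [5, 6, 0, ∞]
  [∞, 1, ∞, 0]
Closure =
  [0, 9, 6, 8]
  [6, 0, 3, 14]
  [5, 6, 0, 13]
  [7, 1, 4, 0]

This is the Floyd-Warshall all-pairs shortest-path computation. For each intermediate vertex k = 0, 1, …, 3, update dist[i][j] ← min(dist[i][j], dist[i][k] + dist[k][j]). The final matrix gives, for each (i, j), the minimum total weight of any directed path from i to j (possibly empty when i = j).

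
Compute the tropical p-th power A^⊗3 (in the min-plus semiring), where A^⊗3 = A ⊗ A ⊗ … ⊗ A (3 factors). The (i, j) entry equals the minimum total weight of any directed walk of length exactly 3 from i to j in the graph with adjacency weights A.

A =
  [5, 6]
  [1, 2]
A^⊗3 =
  [9, 10]
  [5, 6]

Each entry (A^⊗3)_ij equals the minimum over all length-3 walks i = v_0 → v_1 → … → v_3 = j of Σ_t A[v_t][v_{t+1}]. For example, for (i, j) = (0, 1) we minimise over 4 possible intermediate vertex sequences; the minimum is 10, attained along the walk 0 → 1 → 1 → 1.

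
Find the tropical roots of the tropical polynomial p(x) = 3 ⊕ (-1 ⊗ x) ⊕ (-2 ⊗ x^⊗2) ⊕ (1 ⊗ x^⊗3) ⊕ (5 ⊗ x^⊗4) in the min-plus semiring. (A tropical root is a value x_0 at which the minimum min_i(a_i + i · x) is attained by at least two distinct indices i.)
Roots: {-4, -3, 1, 4}

Each tropical root is a break point of the lower envelope of the lines y = a_i + i · x (there are 5 lines, with slopes 0, 1, ..., 4). Only the lines that attain the minimum somewhere contribute to roots; other lines are dominated. Here the surviving (envelope) indices are i = 4, i = 3, i = 2, i = 1, i = 0.
Intersections between consecutive envelope lines give the roots: for adjacent envelope indices i < j the intersection is x = (a_i − a_j) / (j − i). Reading off the sorted break points: {-4, -3, 1, 4}.
Verification: at each break x_0, at least two indices attain the minimum of min_i(a_i + i · x_0).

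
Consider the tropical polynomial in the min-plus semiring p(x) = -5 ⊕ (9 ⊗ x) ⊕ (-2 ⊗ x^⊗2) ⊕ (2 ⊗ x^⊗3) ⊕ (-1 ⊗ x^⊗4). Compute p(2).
p(2) = -5

A tropical monomial a ⊗ x^⊗i evaluates to a + i · x. Evaluating each term at x = 2:
  Term 0 contributes -5 + 0 · 2 = -5
  Term 1 contributes 9 + 1 · 2 = 11
  Term 2 contributes -2 + 2 · 2 = 2
  Term 3 contributes 2 + 3 · 2 = 8
  Term 4 contributes -1 + 4 · 2 = 7
p(2) = ⊕ of these = min[-5, 11, 2, 8, 7] = -5.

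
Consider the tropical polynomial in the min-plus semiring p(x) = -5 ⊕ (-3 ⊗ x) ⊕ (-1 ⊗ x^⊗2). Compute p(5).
p(5) = -5

A tropical monomial a ⊗ x^⊗i evaluates to a + i · x. Evaluating each term at x = 5:
  Term 0 contributes -5 + 0 · 5 = -5
  Term 1 contributes -3 + 1 · 5 = 2
  Term 2 contributes -1 + 2 · 5 = 9
p(5) = ⊕ of these = min[-5, 2, 9] = -5.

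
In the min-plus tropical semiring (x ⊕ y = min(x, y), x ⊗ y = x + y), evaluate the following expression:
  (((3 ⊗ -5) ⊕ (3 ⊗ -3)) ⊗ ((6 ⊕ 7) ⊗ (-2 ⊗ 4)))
(((3 ⊗ -5) ⊕ (3 ⊗ -3)) ⊗ ((6 ⊕ 7) ⊗ (-2 ⊗ 4))) = 6

Expand innermost to outermost. Recall ⊕ takes the minimum of its arguments and ⊗ takes their sum. Working out the expression (((3 ⊗ -5) ⊕ (3 ⊗ -3)) ⊗ ((6 ⊕ 7) ⊗ (-2 ⊗ 4))) gives 6.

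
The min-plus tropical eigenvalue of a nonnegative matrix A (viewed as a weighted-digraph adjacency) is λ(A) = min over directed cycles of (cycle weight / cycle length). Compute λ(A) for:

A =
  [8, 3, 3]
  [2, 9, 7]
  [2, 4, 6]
λ(A) = 5/2

Enumerate directed cycles and compute their means (weight / length). Sample:
  cycle 0 → 0: weight = 8, length = 1, mean = 8/1 ≈ 8.000
  cycle 1 → 1: weight = 9, length = 1, mean = 9/1 ≈ 9.000
  cycle 2 → 2: weight = 6, length = 1, mean = 6/1 ≈ 6.000
  cycle 0 → 1 → 0: weight = 5, length = 2, mean = 5/2 ≈ 2.500
  cycle 0 → 2 → 0: weight = 5, length = 2, mean = 5/2 ≈ 2.500
  cycle 1 → 0 → 1: weight = 5, length = 2, mean = 5/2 ≈ 2.500
Minimum mean = 2.500, attained e.g. along the cycle 0 → 1 → 0 with weight 5 and length 2. So λ(A) = 5/2 = 5/2.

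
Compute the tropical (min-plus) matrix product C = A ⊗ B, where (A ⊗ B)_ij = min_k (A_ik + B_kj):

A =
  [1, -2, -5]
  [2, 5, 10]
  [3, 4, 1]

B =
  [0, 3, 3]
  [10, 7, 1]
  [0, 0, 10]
A ⊗ B =
  [-5, -5, -1]
  [2, 5, 5]
  [1, 1, 5]

Apply the min-plus product entry-by-entry:
  C[0][0] = min over k of (A[0][0] + B[0][0] = 1 + 0 = 1, A[0][1] + B[1][0] = -2 + 10 = 8, A[0][2] + B[2][0] = -5 + 0 = -5) = -5 (attained at k = 2)
  C[0][1] = min over k of (A[0][0] + B[0][1] = 1 + 3 = 4, A[0][1] + B[1][1] = -2 + 7 = 5, A[0][2] + B[2][1] = -5 + 0 = -5) = -5 (attained at k = 2)
  C[0][2] = min over k of (A[0][0] + B[0][2] = 1 + 3 = 4, A[0][1] + B[1][2] = -2 + 1 = -1, A[0][2] + B[2][2] = -5 + 10 = 5) = -1 (attained at k = 1)
  C[1][0] = min over k of (A[1][0] + B[0][0] = 2 + 0 = 2, A[1][1] + B[1][0] = 5 + 10 = 15, A[1][2] + B[2][0] = 10 + 0 = 10) = 2 (attained at k = 0)
  C[1][1] = min over k of (A[1][0] + B[0][1] = 2 + 3 = 5, A[1][1] + B[1][1] = 5 + 7 = 12, A[1][2] + B[2][1] = 10 + 0 = 10) = 5 (attained at k = 0)
  C[1][2] = min over k of (A[1][0] + B[0][2] = 2 + 3 = 5, A[1][1] + B[1][2] = 5 + 1 = 6, A[1][2] + B[2][2] = 10 + 10 = 20) = 5 (attained at k = 0)
  C[2][0] = min over k of (A[2][0] + B[0][0] = 3 + 0 = 3, A[2][1] + B[1][0] = 4 + 10 = 14, A[2][2] + B[2][0] = 1 + 0 = 1) = 1 (attained at k = 2)
  C[2][1] = min over k of (A[2][0] + B[0][1] = 3 + 3 = 6, A[2][1] + B[1][1] = 4 + 7 = 11, A[2][2] + B[2][1] = 1 + 0 = 1) = 1 (attained at k = 2)
  C[2][2] = min over k of (A[2][0] + B[0][2] = 3 + 3 = 6, A[2][1] + B[1][2] = 4 + 1 = 5, A[2][2] + B[2][2] = 1 + 10 = 11) = 5 (attained at k = 1)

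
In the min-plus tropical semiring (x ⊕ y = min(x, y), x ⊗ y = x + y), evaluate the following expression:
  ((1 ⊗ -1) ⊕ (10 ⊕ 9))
((1 ⊗ -1) ⊕ (10 ⊕ 9)) = 0

Expand innermost to outermost. Recall ⊕ takes the minimum of its arguments and ⊗ takes their sum. Working out the expression ((1 ⊗ -1) ⊕ (10 ⊕ 9)) gives 0.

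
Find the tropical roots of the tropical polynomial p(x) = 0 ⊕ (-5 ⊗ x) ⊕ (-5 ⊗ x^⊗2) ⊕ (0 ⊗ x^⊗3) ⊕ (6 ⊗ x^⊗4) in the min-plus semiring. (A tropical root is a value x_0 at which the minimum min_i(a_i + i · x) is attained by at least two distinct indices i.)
Roots: {-6, -5, 0, 5}

Each tropical root is a break point of the lower envelope of the lines y = a_i + i · x (there are 5 lines, with slopes 0, 1, ..., 4). Only the lines that attain the minimum somewhere contribute to roots; other lines are dominated. Here the surviving (envelope) indices are i = 4, i = 3, i = 2, i = 1, i = 0.
Intersections between consecutive envelope lines give the roots: for adjacent envelope indices i < j the intersection is x = (a_i − a_j) / (j − i). Reading off the sorted break points: {-6, -5, 0, 5}.
Verification: at each break x_0, at least two indices attain the minimum of min_i(a_i + i · x_0).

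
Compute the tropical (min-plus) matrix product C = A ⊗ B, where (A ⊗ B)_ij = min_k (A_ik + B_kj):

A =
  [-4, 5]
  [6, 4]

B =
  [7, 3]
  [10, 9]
A ⊗ B =
  [3, -1]
  [13, 9]

Apply the min-plus product entry-by-entry:
  C[0][0] = min over k of (A[0][0] + B[0][0] = -4 + 7 = 3, A[0][1] + B[1][0] = 5 + 10 = 15) = 3 (attained at k = 0)
  C[0][1] = min over k of (A[0][0] + B[0][1] = -4 + 3 = -1, A[0][1] + B[1][1] = 5 + 9 = 14) = -1 (attained at k = 0)
  C[1][0] = min over k of (A[1][0] + B[0][0] = 6 + 7 = 13, A[1][1] + B[1][0] = 4 + 10 = 14) = 13 (attained at k = 0)
  C[1][1] = min over k of (A[1][0] + B[0][1] = 6 + 3 = 9, A[1][1] + B[1][1] = 4 + 9 = 13) = 9 (attained at k = 0)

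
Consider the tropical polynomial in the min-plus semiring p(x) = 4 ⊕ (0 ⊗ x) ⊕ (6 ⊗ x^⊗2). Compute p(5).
p(5) = 4

A tropical monomial a ⊗ x^⊗i evaluates to a + i · x. Evaluating each term at x = 5:
  Term 0 contributes 4 + 0 · 5 = 4
  Term 1 contributes 0 + 1 · 5 = 5
  Term 2 contributes 6 + 2 · 5 = 16
p(5) = ⊕ of these = min[4, 5, 16] = 4.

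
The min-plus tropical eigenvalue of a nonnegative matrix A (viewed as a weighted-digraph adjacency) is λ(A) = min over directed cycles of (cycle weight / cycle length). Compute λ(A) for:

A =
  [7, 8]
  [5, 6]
λ(A) = 6

Enumerate directed cycles and compute their means (weight / length). Sample:
  cycle 0 → 0: weight = 7, length = 1, mean = 7/1 ≈ 7.000
  cycle 1 → 1: weight = 6, length = 1, mean = 6/1 ≈ 6.000
  cycle 0 → 1 → 0: weight = 13, length = 2, mean = 13/2 ≈ 6.500
  cycle 1 → 0 → 1: weight = 13, length = 2, mean = 13/2 ≈ 6.500
Minimum mean = 6.000, attained e.g. along the cycle 1 → 1 with weight 6 and length 1. So λ(A) = 6/1 = 6.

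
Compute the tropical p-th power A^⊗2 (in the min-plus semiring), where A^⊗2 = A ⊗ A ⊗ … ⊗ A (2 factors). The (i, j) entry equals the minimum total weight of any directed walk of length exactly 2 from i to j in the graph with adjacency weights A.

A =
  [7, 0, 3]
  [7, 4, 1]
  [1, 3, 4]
A^⊗2 =
  [4, 4, 1]
  [2, 4, 5]
  [5, 1, 4]

Each entry (A^⊗2)_ij equals the minimum over all length-2 walks i = v_0 → v_1 → … → v_2 = j of Σ_t A[v_t][v_{t+1}]. For example, for (i, j) = (0, 2) we minimise over 3 possible intermediate vertex sequences; the minimum is 1, attained along the walk 0 → 1 → 2.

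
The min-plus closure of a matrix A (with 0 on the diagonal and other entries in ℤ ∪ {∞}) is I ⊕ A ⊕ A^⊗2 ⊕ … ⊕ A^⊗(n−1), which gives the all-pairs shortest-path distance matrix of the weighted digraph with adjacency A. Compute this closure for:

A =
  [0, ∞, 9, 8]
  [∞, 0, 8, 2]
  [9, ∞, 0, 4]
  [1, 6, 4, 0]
Closure =
  [0, 14, 9, 8]
  [3, 0, 6, 2]
  [5, 10, 0, 4]
  [1, 6, 4, 0]

This is the Floyd-Warshall all-pairs shortest-path computation. For each intermediate vertex k = 0, 1, …, 3, update dist[i][j] ← min(dist[i][j], dist[i][k] + dist[k][j]). The final matrix gives, for each (i, j), the minimum total weight of any directed path from i to j (possibly empty when i = j).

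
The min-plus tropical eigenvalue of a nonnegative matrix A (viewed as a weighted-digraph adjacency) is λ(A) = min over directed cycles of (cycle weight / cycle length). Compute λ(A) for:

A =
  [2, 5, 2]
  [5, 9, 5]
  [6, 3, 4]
λ(A) = 2

Enumerate directed cycles and compute their means (weight / length). Sample:
  cycle 0 → 0: weight = 2, length = 1, mean = 2/1 ≈ 2.000
  cycle 1 → 1: weight = 9, length = 1, mean = 9/1 ≈ 9.000
  cycle 2 → 2: weight = 4, length = 1, mean = 4/1 ≈ 4.000
  cycle 0 → 1 → 0: weight = 10, length = 2, mean = 10/2 ≈ 5.000
  cycle 0 → 2 → 0: weight = 8, length = 2, mean = 8/2 ≈ 4.000
  cycle 1 → 0 → 1: weight = 10, length = 2, mean = 10/2 ≈ 5.000
Minimum mean = 2.000, attained e.g. along the cycle 0 → 0 with weight 2 and length 1. So λ(A) = 2/1 = 2.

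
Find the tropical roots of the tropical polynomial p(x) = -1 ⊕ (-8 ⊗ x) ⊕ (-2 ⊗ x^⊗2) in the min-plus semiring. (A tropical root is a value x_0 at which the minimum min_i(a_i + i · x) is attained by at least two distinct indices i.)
Roots: {-6, 7}

Each tropical root is a break point of the lower envelope of the lines y = a_i + i · x (there are 3 lines, with slopes 0, 1, ..., 2). Only the lines that attain the minimum somewhere contribute to roots; other lines are dominated. Here the surviving (envelope) indices are i = 2, i = 1, i = 0.
Intersections between consecutive envelope lines give the roots: for adjacent envelope indices i < j the intersection is x = (a_i − a_j) / (j − i). Reading off the sorted break points: {-6, 7}.
Verification: at each break x_0, at least two indices attain the minimum of min_i(a_i + i · x_0).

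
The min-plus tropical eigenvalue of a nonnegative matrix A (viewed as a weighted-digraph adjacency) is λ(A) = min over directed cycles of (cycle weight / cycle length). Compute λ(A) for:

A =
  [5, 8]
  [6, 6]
λ(A) = 5

Enumerate directed cycles and compute their means (weight / length). Sample:
  cycle 0 → 0: weight = 5, length = 1, mean = 5/1 ≈ 5.000
  cycle 1 → 1: weight = 6, length = 1, mean = 6/1 ≈ 6.000
  cycle 0 → 1 → 0: weight = 14, length = 2, mean = 14/2 ≈ 7.000
  cycle 1 → 0 → 1: weight = 14, length = 2, mean = 14/2 ≈ 7.000
Minimum mean = 5.000, attained e.g. along the cycle 0 → 0 with weight 5 and length 1. So λ(A) = 5/1 = 5.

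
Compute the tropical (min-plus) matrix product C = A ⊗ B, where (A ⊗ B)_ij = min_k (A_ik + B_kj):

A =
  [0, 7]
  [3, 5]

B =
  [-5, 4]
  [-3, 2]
A ⊗ B =
  [-5, 4]
  [-2, 7]

Apply the min-plus product entry-by-entry:
  C[0][0] = min over k of (A[0][0] + B[0][0] = 0 + -5 = -5, A[0][1] + B[1][0] = 7 + -3 = 4) = -5 (attained at k = 0)
  C[0][1] = min over k of (A[0][0] + B[0][1] = 0 + 4 = 4, A[0][1] + B[1][1] = 7 + 2 = 9) = 4 (attained at k = 0)
  C[1][0] = min over k of (A[1][0] + B[0][0] = 3 + -5 = -2, A[1][1] + B[1][0] = 5 + -3 = 2) = -2 (attained at k = 0)
  C[1][1] = min over k of (A[1][0] + B[0][1] = 3 + 4 = 7, A[1][1] + B[1][1] = 5 + 2 = 7) = 7 (attained at k = 0)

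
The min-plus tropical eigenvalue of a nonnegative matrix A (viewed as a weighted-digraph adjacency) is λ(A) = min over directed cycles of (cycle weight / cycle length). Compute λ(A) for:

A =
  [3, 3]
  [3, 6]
λ(A) = 3

Enumerate directed cycles and compute their means (weight / length). Sample:
  cycle 0 → 0: weight = 3, length = 1, mean = 3/1 ≈ 3.000
  cycle 1 → 1: weight = 6, length = 1, mean = 6/1 ≈ 6.000
  cycle 0 → 1 → 0: weight = 6, length = 2, mean = 6/2 ≈ 3.000
  cycle 1 → 0 → 1: weight = 6, length = 2, mean = 6/2 ≈ 3.000
Minimum mean = 3.000, attained e.g. along the cycle 0 → 0 with weight 3 and length 1. So λ(A) = 3/1 = 3.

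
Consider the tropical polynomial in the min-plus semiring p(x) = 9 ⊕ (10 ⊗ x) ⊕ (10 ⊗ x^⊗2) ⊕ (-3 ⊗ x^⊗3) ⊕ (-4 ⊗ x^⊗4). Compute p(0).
p(0) = -4

A tropical monomial a ⊗ x^⊗i evaluates to a + i · x. Evaluating each term at x = 0:
  Term 0 contributes 9 + 0 · 0 = 9
  Term 1 contributes 10 + 1 · 0 = 10
  Term 2 contributes 10 + 2 · 0 = 10
  Term 3 contributes -3 + 3 · 0 = -3
  Term 4 contributes -4 + 4 · 0 = -4
p(0) = ⊕ of these = min[9, 10, 10, -3, -4] = -4.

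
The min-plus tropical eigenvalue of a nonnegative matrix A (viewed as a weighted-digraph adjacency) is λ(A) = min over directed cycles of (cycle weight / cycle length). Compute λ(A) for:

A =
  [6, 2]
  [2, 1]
λ(A) = 1

Enumerate directed cycles and compute their means (weight / length). Sample:
  cycle 0 → 0: weight = 6, length = 1, mean = 6/1 ≈ 6.000
  cycle 1 → 1: weight = 1, length = 1, mean = 1/1 ≈ 1.000
  cycle 0 → 1 → 0: weight = 4, length = 2, mean = 4/2 ≈ 2.000
  cycle 1 → 0 → 1: weight = 4, length = 2, mean = 4/2 ≈ 2.000
Minimum mean = 1.000, attained e.g. along the cycle 1 → 1 with weight 1 and length 1. So λ(A) = 1/1 = 1.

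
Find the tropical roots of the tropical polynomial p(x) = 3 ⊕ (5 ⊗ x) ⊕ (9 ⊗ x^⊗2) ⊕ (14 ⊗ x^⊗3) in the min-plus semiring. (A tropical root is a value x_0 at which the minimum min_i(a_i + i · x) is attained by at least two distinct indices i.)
Roots: {-5, -4, -2}

Each tropical root is a break point of the lower envelope of the lines y = a_i + i · x (there are 4 lines, with slopes 0, 1, ..., 3). Only the lines that attain the minimum somewhere contribute to roots; other lines are dominated. Here the surviving (envelope) indices are i = 3, i = 2, i = 1, i = 0.
Intersections between consecutive envelope lines give the roots: for adjacent envelope indices i < j the intersection is x = (a_i − a_j) / (j − i). Reading off the sorted break points: {-5, -4, -2}.
Verification: at each break x_0, at least two indices attain the minimum of min_i(a_i + i · x_0).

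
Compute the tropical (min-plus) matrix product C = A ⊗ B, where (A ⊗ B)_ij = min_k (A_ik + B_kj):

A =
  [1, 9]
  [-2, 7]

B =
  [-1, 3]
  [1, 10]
A ⊗ B =
  [0, 4]
  [-3, 1]

Apply the min-plus product entry-by-entry:
  C[0][0] = min over k of (A[0][0] + B[0][0] = 1 + -1 = 0, A[0][1] + B[1][0] = 9 + 1 = 10) = 0 (attained at k = 0)
  C[0][1] = min over k of (A[0][0] + B[0][1] = 1 + 3 = 4, A[0][1] + B[1][1] = 9 + 10 = 19) = 4 (attained at k = 0)
  C[1][0] = min over k of (A[1][0] + B[0][0] = -2 + -1 = -3, A[1][1] + B[1][0] = 7 + 1 = 8) = -3 (attained at k = 0)
  C[1][1] = min over k of (A[1][0] + B[0][1] = -2 + 3 = 1, A[1][1] + B[1][1] = 7 + 10 = 17) = 1 (attained at k = 0)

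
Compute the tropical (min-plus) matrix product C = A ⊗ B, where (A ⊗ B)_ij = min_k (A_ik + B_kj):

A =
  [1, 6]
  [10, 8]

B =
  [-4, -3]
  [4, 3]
A ⊗ B =
  [-3, -2]
  [6, 7]

Apply the min-plus product entry-by-entry:
  C[0][0] = min over k of (A[0][0] + B[0][0] = 1 + -4 = -3, A[0][1] + B[1][0] = 6 + 4 = 10) = -3 (attained at k = 0)
  C[0][1] = min over k of (A[0][0] + B[0][1] = 1 + -3 = -2, A[0][1] + B[1][1] = 6 + 3 = 9) = -2 (attained at k = 0)
  C[1][0] = min over k of (A[1][0] + B[0][0] = 10 + -4 = 6, A[1][1] + B[1][0] = 8 + 4 = 12) = 6 (attained at k = 0)
  C[1][1] = min over k of (A[1][0] + B[0][1] = 10 + -3 = 7, A[1][1] + B[1][1] = 8 + 3 = 11) = 7 (attained at k = 0)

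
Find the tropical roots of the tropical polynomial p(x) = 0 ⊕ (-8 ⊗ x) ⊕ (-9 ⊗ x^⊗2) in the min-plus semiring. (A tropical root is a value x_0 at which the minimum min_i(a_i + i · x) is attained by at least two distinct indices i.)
Roots: {1, 8}

Each tropical root is a break point of the lower envelope of the lines y = a_i + i · x (there are 3 lines, with slopes 0, 1, ..., 2). Only the lines that attain the minimum somewhere contribute to roots; other lines are dominated. Here the surviving (envelope) indices are i = 2, i = 1, i = 0.
Intersections between consecutive envelope lines give the roots: for adjacent envelope indices i < j the intersection is x = (a_i − a_j) / (j − i). Reading off the sorted break points: {1, 8}.
Verification: at each break x_0, at least two indices attain the minimum of min_i(a_i + i · x_0).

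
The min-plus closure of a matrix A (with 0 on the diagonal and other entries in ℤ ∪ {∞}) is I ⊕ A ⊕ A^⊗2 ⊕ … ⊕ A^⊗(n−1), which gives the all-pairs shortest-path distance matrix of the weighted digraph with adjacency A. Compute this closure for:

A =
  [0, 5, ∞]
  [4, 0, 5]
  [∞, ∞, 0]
Closure =
  [0, 5, 10]
  [4, 0, 5]
  [∞, ∞, 0]

This is the Floyd-Warshall all-pairs shortest-path computation. For each intermediate vertex k = 0, 1, …, 2, update dist[i][j] ← min(dist[i][j], dist[i][k] + dist[k][j]). The final matrix gives, for each (i, j), the minimum total weight of any directed path from i to j (possibly empty when i = j).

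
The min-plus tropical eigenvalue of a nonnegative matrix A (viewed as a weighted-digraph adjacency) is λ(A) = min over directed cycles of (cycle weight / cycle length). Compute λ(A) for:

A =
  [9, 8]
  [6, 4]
λ(A) = 4

Enumerate directed cycles and compute their means (weight / length). Sample:
  cycle 0 → 0: weight = 9, length = 1, mean = 9/1 ≈ 9.000
  cycle 1 → 1: weight = 4, length = 1, mean = 4/1 ≈ 4.000
  cycle 0 → 1 → 0: weight = 14, length = 2, mean = 14/2 ≈ 7.000
  cycle 1 → 0 → 1: weight = 14, length = 2, mean = 14/2 ≈ 7.000
Minimum mean = 4.000, attained e.g. along the cycle 1 → 1 with weight 4 and length 1. So λ(A) = 4/1 = 4.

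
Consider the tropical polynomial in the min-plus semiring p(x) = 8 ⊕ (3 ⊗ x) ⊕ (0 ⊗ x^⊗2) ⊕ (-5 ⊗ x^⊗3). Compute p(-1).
p(-1) = -8

A tropical monomial a ⊗ x^⊗i evaluates to a + i · x. Evaluating each term at x = -1:
  Term 0 contributes 8 + 0 · -1 = 8
  Term 1 contributes 3 + 1 · -1 = 2
  Term 2 contributes 0 + 2 · -1 = -2
  Term 3 contributes -5 + 3 · -1 = -8
p(-1) = ⊕ of these = min[8, 2, -2, -8] = -8.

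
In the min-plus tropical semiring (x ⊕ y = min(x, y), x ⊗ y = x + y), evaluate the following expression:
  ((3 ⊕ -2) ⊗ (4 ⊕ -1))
((3 ⊕ -2) ⊗ (4 ⊕ -1)) = -3

Expand innermost to outermost. Recall ⊕ takes the minimum of its arguments and ⊗ takes their sum. Working out the expression ((3 ⊕ -2) ⊗ (4 ⊕ -1)) gives -3.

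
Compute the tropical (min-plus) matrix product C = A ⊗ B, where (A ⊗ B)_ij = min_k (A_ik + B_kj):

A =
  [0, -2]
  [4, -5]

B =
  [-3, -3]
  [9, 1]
A ⊗ B =
  [-3, -3]
  [1, -4]

Apply the min-plus product entry-by-entry:
  C[0][0] = min over k of (A[0][0] + B[0][0] = 0 + -3 = -3, A[0][1] + B[1][0] = -2 + 9 = 7) = -3 (attained at k = 0)
  C[0][1] = min over k of (A[0][0] + B[0][1] = 0 + -3 = -3, A[0][1] + B[1][1] = -2 + 1 = -1) = -3 (attained at k = 0)
  C[1][0] = min over k of (A[1][0] + B[0][0] = 4 + -3 = 1, A[1][1] + B[1][0] = -5 + 9 = 4) = 1 (attained at k = 0)
  C[1][1] = min over k of (A[1][0] + B[0][1] = 4 + -3 = 1, A[1][1] + B[1][1] = -5 + 1 = -4) = -4 (attained at k = 1)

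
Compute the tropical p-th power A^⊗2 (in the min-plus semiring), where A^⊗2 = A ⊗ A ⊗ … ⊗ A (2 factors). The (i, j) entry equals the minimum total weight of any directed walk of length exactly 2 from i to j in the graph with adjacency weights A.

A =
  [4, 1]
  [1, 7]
A^⊗2 =
  [2, 5]
  [5, 2]

Each entry (A^⊗2)_ij equals the minimum over all length-2 walks i = v_0 → v_1 → … → v_2 = j of Σ_t A[v_t][v_{t+1}]. For example, for (i, j) = (0, 1) we minimise over 2 possible intermediate vertex sequences; the minimum is 5, attained along the walk 0 → 0 → 1.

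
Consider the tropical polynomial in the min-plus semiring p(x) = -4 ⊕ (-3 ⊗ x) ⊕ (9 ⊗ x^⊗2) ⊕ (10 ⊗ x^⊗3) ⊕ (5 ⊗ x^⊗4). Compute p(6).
p(6) = -4

A tropical monomial a ⊗ x^⊗i evaluates to a + i · x. Evaluating each term at x = 6:
  Term 0 contributes -4 + 0 · 6 = -4
  Term 1 contributes -3 + 1 · 6 = 3
  Term 2 contributes 9 + 2 · 6 = 21
  Term 3 contributes 10 + 3 · 6 = 28
  Term 4 contributes 5 + 4 · 6 = 29
p(6) = ⊕ of these = min[-4, 3, 21, 28, 29] = -4.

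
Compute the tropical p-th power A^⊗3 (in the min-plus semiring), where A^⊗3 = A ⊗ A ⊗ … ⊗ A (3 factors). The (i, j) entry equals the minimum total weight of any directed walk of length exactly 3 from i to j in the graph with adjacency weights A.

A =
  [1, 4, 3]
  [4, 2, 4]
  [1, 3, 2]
A^⊗3 =
  [3, 6, 5]
  [6, 6, 8]
  [3, 6, 5]

Each entry (A^⊗3)_ij equals the minimum over all length-3 walks i = v_0 → v_1 → … → v_3 = j of Σ_t A[v_t][v_{t+1}]. For example, for (i, j) = (0, 2) we minimise over 9 possible intermediate vertex sequences; the minimum is 5, attained along the walk 0 → 0 → 0 → 2.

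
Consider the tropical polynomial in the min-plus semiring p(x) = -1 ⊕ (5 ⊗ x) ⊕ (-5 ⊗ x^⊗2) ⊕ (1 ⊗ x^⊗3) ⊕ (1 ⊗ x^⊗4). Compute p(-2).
p(-2) = -9

A tropical monomial a ⊗ x^⊗i evaluates to a + i · x. Evaluating each term at x = -2:
  Term 0 contributes -1 + 0 · -2 = -1
  Term 1 contributes 5 + 1 · -2 = 3
  Term 2 contributes -5 + 2 · -2 = -9
  Term 3 contributes 1 + 3 · -2 = -5
  Term 4 contributes 1 + 4 · -2 = -7
p(-2) = ⊕ of these = min[-1, 3, -9, -5, -7] = -9.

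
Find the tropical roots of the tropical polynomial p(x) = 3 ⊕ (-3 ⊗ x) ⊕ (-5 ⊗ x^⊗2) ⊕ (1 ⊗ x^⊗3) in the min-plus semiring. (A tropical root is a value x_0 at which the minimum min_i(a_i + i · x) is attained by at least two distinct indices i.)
Roots: {-6, 2, 6}

Each tropical root is a break point of the lower envelope of the lines y = a_i + i · x (there are 4 lines, with slopes 0, 1, ..., 3). Only the lines that attain the minimum somewhere contribute to roots; other lines are dominated. Here the surviving (envelope) indices are i = 3, i = 2, i = 1, i = 0.
Intersections between consecutive envelope lines give the roots: for adjacent envelope indices i < j the intersection is x = (a_i − a_j) / (j − i). Reading off the sorted break points: {-6, 2, 6}.
Verification: at each break x_0, at least two indices attain the minimum of min_i(a_i + i · x_0).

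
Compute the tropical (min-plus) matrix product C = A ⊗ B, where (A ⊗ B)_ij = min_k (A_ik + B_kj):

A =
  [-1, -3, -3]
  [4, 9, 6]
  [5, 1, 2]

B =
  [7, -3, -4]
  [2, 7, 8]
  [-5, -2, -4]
A ⊗ B =
  [-8, -5, -7]
  [1, 1, 0]
  [-3, 0, -2]

Apply the min-plus product entry-by-entry:
  C[0][0] = min over k of (A[0][0] + B[0][0] = -1 + 7 = 6, A[0][1] + B[1][0] = -3 + 2 = -1, A[0][2] + B[2][0] = -3 + -5 = -8) = -8 (attained at k = 2)
  C[0][1] = min over k of (A[0][0] + B[0][1] = -1 + -3 = -4, A[0][1] + B[1][1] = -3 + 7 = 4, A[0][2] + B[2][1] = -3 + -2 = -5) = -5 (attained at k = 2)
  C[0][2] = min over k of (A[0][0] + B[0][2] = -1 + -4 = -5, A[0][1] + B[1][2] = -3 + 8 = 5, A[0][2] + B[2][2] = -3 + -4 = -7) = -7 (attained at k = 2)
  C[1][0] = min over k of (A[1][0] + B[0][0] = 4 + 7 = 11, A[1][1] + B[1][0] = 9 + 2 = 11, A[1][2] + B[2][0] = 6 + -5 = 1) = 1 (attained at k = 2)
  C[1][1] = min over k of (A[1][0] + B[0][1] = 4 + -3 = 1, A[1][1] + B[1][1] = 9 + 7 = 16, A[1][2] + B[2][1] = 6 + -2 = 4) = 1 (attained at k = 0)
  C[1][2] = min over k of (A[1][0] + B[0][2] = 4 + -4 = 0, A[1][1] + B[1][2] = 9 + 8 = 17, A[1][2] + B[2][2] = 6 + -4 = 2) = 0 (attained at k = 0)
  C[2][0] = min over k of (A[2][0] + B[0][0] = 5 + 7 = 12, A[2][1] + B[1][0] = 1 + 2 = 3, A[2][2] + B[2][0] = 2 + -5 = -3) = -3 (attained at k = 2)
  C[2][1] = min over k of (A[2][0] + B[0][1] = 5 + -3 = 2, A[2][1] + B[1][1] = 1 + 7 = 8, A[2][2] + B[2][1] = 2 + -2 = 0) = 0 (attained at k = 2)
  C[2][2] = min over k of (A[2][0] + B[0][2] = 5 + -4 = 1, A[2][1] + B[1][2] = 1 + 8 = 9, A[2][2] + B[2][2] = 2 + -4 = -2) = -2 (attained at k = 2)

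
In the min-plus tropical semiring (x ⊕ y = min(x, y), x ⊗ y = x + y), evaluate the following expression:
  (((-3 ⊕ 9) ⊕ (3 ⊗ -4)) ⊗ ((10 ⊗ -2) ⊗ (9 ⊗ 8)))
(((-3 ⊕ 9) ⊕ (3 ⊗ -4)) ⊗ ((10 ⊗ -2) ⊗ (9 ⊗ 8))) = 22

Expand innermost to outermost. Recall ⊕ takes the minimum of its arguments and ⊗ takes their sum. Working out the expression (((-3 ⊕ 9) ⊕ (3 ⊗ -4)) ⊗ ((10 ⊗ -2) ⊗ (9 ⊗ 8))) gives 22.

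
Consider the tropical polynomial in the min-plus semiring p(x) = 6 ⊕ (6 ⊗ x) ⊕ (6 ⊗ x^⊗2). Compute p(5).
p(5) = 6

A tropical monomial a ⊗ x^⊗i evaluates to a + i · x. Evaluating each term at x = 5:
  Term 0 contributes 6 + 0 · 5 = 6
  Term 1 contributes 6 + 1 · 5 = 11
  Term 2 contributes 6 + 2 · 5 = 16
p(5) = ⊕ of these = min[6, 11, 16] = 6.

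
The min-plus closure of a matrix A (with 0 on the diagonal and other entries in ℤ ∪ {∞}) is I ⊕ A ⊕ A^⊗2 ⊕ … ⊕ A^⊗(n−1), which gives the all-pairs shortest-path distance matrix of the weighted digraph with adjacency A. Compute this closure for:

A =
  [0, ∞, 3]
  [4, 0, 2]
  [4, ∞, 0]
Closure =
  [0, ∞, 3]
  [4, 0, 2]
  [4, ∞, 0]

This is the Floyd-Warshall all-pairs shortest-path computation. For each intermediate vertex k = 0, 1, …, 2, update dist[i][j] ← min(dist[i][j], dist[i][k] + dist[k][j]). The final matrix gives, for each (i, j), the minimum total weight of any directed path from i to j (possibly empty when i = j).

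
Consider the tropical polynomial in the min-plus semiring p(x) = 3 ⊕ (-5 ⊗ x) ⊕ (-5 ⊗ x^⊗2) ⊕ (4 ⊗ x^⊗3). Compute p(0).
p(0) = -5

A tropical monomial a ⊗ x^⊗i evaluates to a + i · x. Evaluating each term at x = 0:
  Term 0 contributes 3 + 0 · 0 = 3
  Term 1 contributes -5 + 1 · 0 = -5
  Term 2 contributes -5 + 2 · 0 = -5
  Term 3 contributes 4 + 3 · 0 = 4
p(0) = ⊕ of these = min[3, -5, -5, 4] = -5.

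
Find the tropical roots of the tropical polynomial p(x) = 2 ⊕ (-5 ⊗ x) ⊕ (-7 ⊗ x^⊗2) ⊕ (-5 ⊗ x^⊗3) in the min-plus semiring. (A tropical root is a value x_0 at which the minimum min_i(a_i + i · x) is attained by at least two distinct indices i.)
Roots: {-2, 2, 7}

Each tropical root is a break point of the lower envelope of the lines y = a_i + i · x (there are 4 lines, with slopes 0, 1, ..., 3). Only the lines that attain the minimum somewhere contribute to roots; other lines are dominated. Here the surviving (envelope) indices are i = 3, i = 2, i = 1, i = 0.
Intersections between consecutive envelope lines give the roots: for adjacent envelope indices i < j the intersection is x = (a_i − a_j) / (j − i). Reading off the sorted break points: {-2, 2, 7}.
Verification: at each break x_0, at least two indices attain the minimum of min_i(a_i + i · x_0).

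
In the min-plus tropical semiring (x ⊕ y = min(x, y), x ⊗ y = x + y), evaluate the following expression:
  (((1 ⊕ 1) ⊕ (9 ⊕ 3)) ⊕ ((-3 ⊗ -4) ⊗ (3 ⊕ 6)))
(((1 ⊕ 1) ⊕ (9 ⊕ 3)) ⊕ ((-3 ⊗ -4) ⊗ (3 ⊕ 6))) = -4

Expand innermost to outermost. Recall ⊕ takes the minimum of its arguments and ⊗ takes their sum. Working out the expression (((1 ⊕ 1) ⊕ (9 ⊕ 3)) ⊕ ((-3 ⊗ -4) ⊗ (3 ⊕ 6))) gives -4.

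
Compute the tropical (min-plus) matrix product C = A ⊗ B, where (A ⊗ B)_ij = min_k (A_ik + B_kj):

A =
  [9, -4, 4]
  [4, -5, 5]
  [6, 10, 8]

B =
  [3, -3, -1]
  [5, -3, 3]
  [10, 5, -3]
A ⊗ B =
  [1, -7, -1]
  [0, -8, -2]
  [9, 3, 5]

Apply the min-plus product entry-by-entry:
  C[0][0] = min over k of (A[0][0] + B[0][0] = 9 + 3 = 12, A[0][1] + B[1][0] = -4 + 5 = 1, A[0][2] + B[2][0] = 4 + 10 = 14) = 1 (attained at k = 1)
  C[0][1] = min over k of (A[0][0] + B[0][1] = 9 + -3 = 6, A[0][1] + B[1][1] = -4 + -3 = -7, A[0][2] + B[2][1] = 4 + 5 = 9) = -7 (attained at k = 1)
  C[0][2] = min over k of (A[0][0] + B[0][2] = 9 + -1 = 8, A[0][1] + B[1][2] = -4 + 3 = -1, A[0][2] + B[2][2] = 4 + -3 = 1) = -1 (attained at k = 1)
  C[1][0] = min over k of (A[1][0] + B[0][0] = 4 + 3 = 7, A[1][1] + B[1][0] = -5 + 5 = 0, A[1][2] + B[2][0] = 5 + 10 = 15) = 0 (attained at k = 1)
  C[1][1] = min over k of (A[1][0] + B[0][1] = 4 + -3 = 1, A[1][1] + B[1][1] = -5 + -3 = -8, A[1][2] + B[2][1] = 5 + 5 = 10) = -8 (attained at k = 1)
  C[1][2] = min over k of (A[1][0] + B[0][2] = 4 + -1 = 3, A[1][1] + B[1][2] = -5 + 3 = -2, A[1][2] + B[2][2] = 5 + -3 = 2) = -2 (attained at k = 1)
  C[2][0] = min over k of (A[2][0] + B[0][0] = 6 + 3 = 9, A[2][1] + B[1][0] = 10 + 5 = 15, A[2][2] + B[2][0] = 8 + 10 = 18) = 9 (attained at k = 0)
  C[2][1] = min over k of (A[2][0] + B[0][1] = 6 + -3 = 3, A[2][1] + B[1][1] = 10 + -3 = 7, A[2][2] + B[2][1] = 8 + 5 = 13) = 3 (attained at k = 0)
  C[2][2] = min over k of (A[2][0] + B[0][2] = 6 + -1 = 5, A[2][1] + B[1][2] = 10 + 3 = 13, A[2][2] + B[2][2] = 8 + -3 = 5) = 5 (attained at k = 0)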